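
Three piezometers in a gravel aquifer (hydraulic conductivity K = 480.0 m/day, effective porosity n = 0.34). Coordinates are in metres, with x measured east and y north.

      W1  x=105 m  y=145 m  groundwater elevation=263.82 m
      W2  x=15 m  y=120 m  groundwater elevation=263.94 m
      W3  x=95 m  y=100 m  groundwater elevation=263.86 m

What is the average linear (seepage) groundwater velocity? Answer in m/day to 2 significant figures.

1.9 m/day

Three-point gradient (reference W1): Δ to W2 = (-90, -25, +0.12), Δ to W3 = (-10, -45, +0.04).
∂h/∂x = -0.001158, ∂h/∂y = -0.0006316 (det = 3800).
|∇h| = √(-0.001158² + -0.0006316²) = 0.001319
Seepage velocity v = K·i/n = 480.0 × 0.001319 / 0.34 = 1.862 m/day.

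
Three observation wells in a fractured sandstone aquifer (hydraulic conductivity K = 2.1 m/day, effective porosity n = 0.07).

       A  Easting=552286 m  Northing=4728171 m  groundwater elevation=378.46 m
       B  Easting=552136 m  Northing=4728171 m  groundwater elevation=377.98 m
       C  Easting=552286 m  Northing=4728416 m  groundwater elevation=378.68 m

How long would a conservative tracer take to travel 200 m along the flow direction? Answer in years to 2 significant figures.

∂h/∂x = (377.98 − 378.46) / (552136 − 552286) = +0.003200
∂h/∂y = (378.68 − 378.46) / (4728416 − 4728171) = +0.0008980
|∇h| = √(0.003200² + 0.0008980²) = 0.003324
Seepage velocity v = K·i/n = 2.1 × 0.003324 / 0.07 = 0.09972 m/day.
t = 200 / 0.09972 = 2006 days = 5.49 years.

5.5 years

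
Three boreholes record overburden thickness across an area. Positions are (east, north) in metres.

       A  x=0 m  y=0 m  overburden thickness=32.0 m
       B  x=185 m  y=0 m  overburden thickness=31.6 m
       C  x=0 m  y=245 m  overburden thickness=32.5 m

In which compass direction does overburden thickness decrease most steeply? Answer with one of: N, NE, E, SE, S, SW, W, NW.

SE

∂d/∂x = (31.6 − 32.0) / (185 − 0) = -0.002162
∂d/∂y = (32.5 − 32.0) / (245 − 0) = +0.002041
Steepest decrease is along −∇f = (+0.002162 E, -0.002041 N) → southeast.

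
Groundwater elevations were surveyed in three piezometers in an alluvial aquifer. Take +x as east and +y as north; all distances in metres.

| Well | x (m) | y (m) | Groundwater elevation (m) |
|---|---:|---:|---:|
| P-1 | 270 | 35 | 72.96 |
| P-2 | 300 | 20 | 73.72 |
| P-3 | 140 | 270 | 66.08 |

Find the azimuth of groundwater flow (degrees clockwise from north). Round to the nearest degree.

Taking P-1 as reference: P-2−P-1 = (30, -15, +0.76); P-3−P-1 = (-130, 235, -6.88).
Determinant of the coordinate differences = 30·235 − (-130)·(-15) = 5100.
∂h/∂x = [(+0.76)·235 − (-6.88)·(-15)] / 5100 = +0.01478
∂h/∂y = [30·(-6.88) − (-130)·(+0.76)] / 5100 = -0.02110
Flow direction (−∇h) has components (-0.01478 E, +0.02110 N).
Azimuth = atan2(E, N) = atan2(-0.01478, +0.02110) = 325.0° ≈ 325°.

325°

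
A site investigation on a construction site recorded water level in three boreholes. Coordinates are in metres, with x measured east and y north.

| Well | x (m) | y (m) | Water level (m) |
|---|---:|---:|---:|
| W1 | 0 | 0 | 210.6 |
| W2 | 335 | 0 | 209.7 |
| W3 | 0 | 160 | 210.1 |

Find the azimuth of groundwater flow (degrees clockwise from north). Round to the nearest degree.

041°

∂h/∂x = (209.7 − 210.6) / (335 − 0) = -0.002687
∂h/∂y = (210.1 − 210.6) / (160 − 0) = -0.003125
Flow direction (−∇h) has components (+0.002687 E, +0.003125 N).
Azimuth = atan2(E, N) = atan2(+0.002687, +0.003125) = 40.7° ≈ 041°.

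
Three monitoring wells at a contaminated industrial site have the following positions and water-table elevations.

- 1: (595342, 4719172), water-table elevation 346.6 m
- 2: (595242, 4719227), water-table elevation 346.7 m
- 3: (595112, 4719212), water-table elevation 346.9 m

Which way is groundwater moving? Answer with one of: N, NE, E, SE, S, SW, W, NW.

NE

Differences from 1: to 2 (Δx, Δy, Δh) = (-100, 55, +0.1); to 3 = (-230, 40, +0.3).
Solve a·Δx + b·Δy = Δh: det = (-100)·40 − (-230)·55 = 8650.
∂h/∂x = [(+0.1)·40 − (+0.3)·55] / 8650 = -0.001445
∂h/∂y = [(-100)·(+0.3) − (-230)·(+0.1)] / 8650 = -0.0008092
Flow = −∇h = (+0.001445 east, +0.0008092 north), which points northeast.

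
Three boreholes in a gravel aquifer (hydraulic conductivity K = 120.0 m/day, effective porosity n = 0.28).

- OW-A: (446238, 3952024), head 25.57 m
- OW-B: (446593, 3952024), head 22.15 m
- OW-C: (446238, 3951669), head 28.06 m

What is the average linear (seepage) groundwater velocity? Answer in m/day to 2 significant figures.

5.1 m/day

∂h/∂x = (22.15 − 25.57) / (446593 − 446238) = -0.009634
∂h/∂y = (28.06 − 25.57) / (3951669 − 3952024) = -0.007014
|∇h| = √(-0.009634² + -0.007014²) = 0.01192
Seepage velocity v = K·i/n = 120.0 × 0.01192 / 0.28 = 5.109 m/day.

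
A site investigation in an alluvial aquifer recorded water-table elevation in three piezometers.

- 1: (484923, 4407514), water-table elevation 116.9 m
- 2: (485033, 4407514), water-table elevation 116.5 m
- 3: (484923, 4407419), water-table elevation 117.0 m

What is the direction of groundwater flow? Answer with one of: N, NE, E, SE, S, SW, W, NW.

E

∂h/∂x = (116.5 − 116.9) / (485033 − 484923) = -0.003636
∂h/∂y = (117.0 − 116.9) / (4407419 − 4407514) = -0.001053
Flow = −∇h = (+0.003636 east, +0.001053 north), which points east.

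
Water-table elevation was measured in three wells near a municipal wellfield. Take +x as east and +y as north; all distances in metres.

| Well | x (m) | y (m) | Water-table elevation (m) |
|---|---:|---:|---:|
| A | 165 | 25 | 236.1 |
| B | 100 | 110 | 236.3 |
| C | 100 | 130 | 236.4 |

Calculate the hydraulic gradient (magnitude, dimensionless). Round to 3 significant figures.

0.00608

With h = a·x + b·y + c and A as origin, the differences give:
  (-65)·a + 85·b = +0.2
  (-65)·a + 105·b = +0.3
Eliminate b (×105 and ×85, subtract): -1300·a = -4.50 → a = ∂h/∂x = +0.003462
Back-substitute: b = ∂h/∂y = +0.005000.
|∇h| = √(0.003462² + 0.005000²) = 0.006082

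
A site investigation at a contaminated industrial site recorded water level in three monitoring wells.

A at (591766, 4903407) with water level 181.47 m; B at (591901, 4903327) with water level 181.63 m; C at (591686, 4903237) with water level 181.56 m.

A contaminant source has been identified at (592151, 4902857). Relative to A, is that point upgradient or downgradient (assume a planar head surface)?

upgradient

Taking A as reference: B−A = (135, -80, +0.16); C−A = (-80, -170, +0.09).
Solve a·Δx + b·Δy = Δh: det = 135·(-170) − (-80)·(-80) = -29350.
∂h/∂x = [(+0.16)·(-170) − (+0.09)·(-80)] / -29350 = +0.0006814
∂h/∂y = [135·(+0.09) − (-80)·(+0.16)] / -29350 = -0.0008501
Head at (592151, 4902857) = 181.47 + (+0.0006814)·(385) + (-0.0008501)·(-550) = 182.20 m.
That is higher than the 181.47 m at A, so the point is upgradient.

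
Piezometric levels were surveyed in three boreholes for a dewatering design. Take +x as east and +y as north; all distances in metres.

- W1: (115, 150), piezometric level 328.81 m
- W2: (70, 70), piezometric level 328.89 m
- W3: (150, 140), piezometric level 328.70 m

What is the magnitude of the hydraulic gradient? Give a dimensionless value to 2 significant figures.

0.0030

Taking W1 as reference: W2−W1 = (-45, -80, +0.08); W3−W1 = (35, -10, -0.11).
Solve a·Δx + b·Δy = Δh: det = (-45)·(-10) − 35·(-80) = 3250.
∂h/∂x = [(+0.08)·(-10) − (-0.11)·(-80)] / 3250 = -0.002954
∂h/∂y = [(-45)·(-0.11) − 35·(+0.08)] / 3250 = +0.0006615
|∇h| = √(-0.002954² + 0.0006615²) = 0.003027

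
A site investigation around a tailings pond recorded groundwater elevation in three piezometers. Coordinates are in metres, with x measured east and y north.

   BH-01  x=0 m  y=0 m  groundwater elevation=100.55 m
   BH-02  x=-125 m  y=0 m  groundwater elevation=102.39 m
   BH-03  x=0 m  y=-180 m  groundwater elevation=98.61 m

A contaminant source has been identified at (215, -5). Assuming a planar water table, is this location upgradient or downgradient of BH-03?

∂h/∂x = (102.39 − 100.55) / (-125 − 0) = -0.01472
∂h/∂y = (98.61 − 100.55) / (-180 − 0) = +0.01078
Head at (215, -5) = 100.55 + (-0.01472)·(215) + (+0.01078)·(-5) = 97.33 m.
That is lower than the 98.61 m at BH-03, so the point is downgradient.

downgradient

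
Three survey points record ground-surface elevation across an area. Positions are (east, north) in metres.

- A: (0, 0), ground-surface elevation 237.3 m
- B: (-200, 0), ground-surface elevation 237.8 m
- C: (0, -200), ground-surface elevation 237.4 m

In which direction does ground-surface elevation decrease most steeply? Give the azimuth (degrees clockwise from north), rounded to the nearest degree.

079°

∂z/∂x = (237.8 − 237.3) / (-200 − 0) = -0.002500
∂z/∂y = (237.4 − 237.3) / (-200 − 0) = -0.0005000
Steepest decrease is along −∇f: components (+0.002500 E, +0.0005000 N).
Azimuth = atan2(+0.002500, +0.0005000) = 78.7° ≈ 079°.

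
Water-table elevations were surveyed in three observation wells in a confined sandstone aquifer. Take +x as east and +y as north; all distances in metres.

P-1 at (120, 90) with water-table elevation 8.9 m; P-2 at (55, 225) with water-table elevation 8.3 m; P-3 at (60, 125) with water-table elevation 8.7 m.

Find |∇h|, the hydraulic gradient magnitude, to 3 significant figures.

0.00408

Three-point gradient (reference P-1): Δ to P-2 = (-65, 135, -0.6), Δ to P-3 = (-60, 35, -0.2).
∂h/∂x = +0.001030, ∂h/∂y = -0.003948 (det = 5825).
|∇h| = √(0.001030² + -0.003948²) = 0.00408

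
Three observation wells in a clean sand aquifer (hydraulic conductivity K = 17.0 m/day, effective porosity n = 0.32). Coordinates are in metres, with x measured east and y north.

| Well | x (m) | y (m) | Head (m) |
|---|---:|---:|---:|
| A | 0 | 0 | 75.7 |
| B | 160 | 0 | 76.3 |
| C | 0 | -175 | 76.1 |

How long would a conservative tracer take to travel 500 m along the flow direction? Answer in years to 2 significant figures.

5.9 years

∂h/∂x = (76.3 − 75.7) / (160 − 0) = +0.003750
∂h/∂y = (76.1 − 75.7) / (-175 − 0) = -0.002286
|∇h| = √(0.003750² + -0.002286²) = 0.004392
Seepage velocity v = K·i/n = 17.0 × 0.004392 / 0.32 = 0.2333 m/day.
t = 500 / 0.2333 = 2143 days = 5.87 years.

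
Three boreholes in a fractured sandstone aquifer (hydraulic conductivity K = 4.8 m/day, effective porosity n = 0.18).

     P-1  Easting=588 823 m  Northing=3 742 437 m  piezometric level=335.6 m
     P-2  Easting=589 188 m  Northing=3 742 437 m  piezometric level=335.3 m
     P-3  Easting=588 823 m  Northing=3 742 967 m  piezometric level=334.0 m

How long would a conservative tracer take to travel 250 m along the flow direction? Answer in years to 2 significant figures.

8.2 years

∂h/∂x = (335.3 − 335.6) / (589188 − 588823) = -0.0008219
∂h/∂y = (334.0 − 335.6) / (3742967 − 3742437) = -0.003019
|∇h| = √(-0.0008219² + -0.003019²) = 0.003129
Seepage velocity v = K·i/n = 4.8 × 0.003129 / 0.18 = 0.08344 m/day.
t = 250 / 0.08344 = 2996 days = 8.2 years.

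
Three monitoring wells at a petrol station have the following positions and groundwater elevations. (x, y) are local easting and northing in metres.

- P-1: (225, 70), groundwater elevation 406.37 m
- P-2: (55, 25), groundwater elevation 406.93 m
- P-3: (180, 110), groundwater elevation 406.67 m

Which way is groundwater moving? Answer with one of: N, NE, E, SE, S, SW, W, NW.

Differences from P-1: to P-2 (Δx, Δy, Δh) = (-170, -45, +0.56); to P-3 = (-45, 40, +0.30).
Determinant of the coordinate differences = (-170)·40 − (-45)·(-45) = -8825.
∂h/∂x = [(+0.56)·40 − (+0.30)·(-45)] / -8825 = -0.004068
∂h/∂y = [(-170)·(+0.30) − (-45)·(+0.56)] / -8825 = +0.002924
Flow = −∇h = (+0.004068 east, -0.002924 north), which points southeast.

SE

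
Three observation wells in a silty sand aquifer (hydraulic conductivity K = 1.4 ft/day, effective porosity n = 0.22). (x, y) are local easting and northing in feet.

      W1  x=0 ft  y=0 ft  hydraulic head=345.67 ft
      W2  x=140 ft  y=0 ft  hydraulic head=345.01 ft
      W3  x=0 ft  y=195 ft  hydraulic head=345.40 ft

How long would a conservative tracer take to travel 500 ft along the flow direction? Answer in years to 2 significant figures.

∂h/∂x = (345.01 − 345.67) / (140 − 0) = -0.004714
∂h/∂y = (345.40 − 345.67) / (195 − 0) = -0.001385
|∇h| = √(-0.004714² + -0.001385²) = 0.004913
Seepage velocity v = K·i/n = 1.4 × 0.004913 / 0.22 = 0.03126 ft/day.
t = 500 / 0.03126 = 1.599e+04 days = 43.8 years.

44 years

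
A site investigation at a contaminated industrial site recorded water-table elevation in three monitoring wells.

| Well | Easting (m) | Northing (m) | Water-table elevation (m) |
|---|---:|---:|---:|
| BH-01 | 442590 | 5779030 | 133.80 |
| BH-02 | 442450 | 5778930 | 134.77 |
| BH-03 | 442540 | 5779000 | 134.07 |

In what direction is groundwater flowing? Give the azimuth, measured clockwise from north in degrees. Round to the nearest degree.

349°

With h = a·x + b·y + c and BH-01 as origin, the differences give:
  (-140)·a + (-100)·b = +0.97
  (-50)·a + (-30)·b = +0.27
Eliminate b (×(-30) and ×(-100), subtract): -800·a = -2.100 → a = ∂h/∂x = +0.002625
Back-substitute: b = ∂h/∂y = -0.01338.
Flow direction (−∇h) has components (-0.002625 E, +0.01338 N).
Azimuth = atan2(E, N) = atan2(-0.002625, +0.01338) = 348.9° ≈ 349°.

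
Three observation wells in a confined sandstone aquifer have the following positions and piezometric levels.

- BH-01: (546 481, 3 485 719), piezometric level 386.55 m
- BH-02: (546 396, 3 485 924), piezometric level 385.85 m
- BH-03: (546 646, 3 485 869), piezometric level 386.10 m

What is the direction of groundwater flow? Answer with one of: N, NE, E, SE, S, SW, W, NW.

N

Differences from BH-01: to BH-02 (Δx, Δy, Δh) = (-85, 205, -0.70); to BH-03 = (165, 150, -0.45).
Determinant of the coordinate differences = (-85)·150 − 165·205 = -46575.
∂h/∂x = [(-0.70)·150 − (-0.45)·205] / -46575 = +0.0002738
∂h/∂y = [(-85)·(-0.45) − 165·(-0.70)] / -46575 = -0.003301
Flow = −∇h = (-0.0002738 east, +0.003301 north), which points north.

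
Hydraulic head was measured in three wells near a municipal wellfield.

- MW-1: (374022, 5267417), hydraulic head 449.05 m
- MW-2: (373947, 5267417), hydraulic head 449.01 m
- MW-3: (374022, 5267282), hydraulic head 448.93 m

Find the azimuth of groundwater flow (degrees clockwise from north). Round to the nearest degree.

∂h/∂x = (449.01 − 449.05) / (373947 − 374022) = +0.0005333
∂h/∂y = (448.93 − 449.05) / (5267282 − 5267417) = +0.0008889
Flow direction (−∇h) has components (-0.0005333 E, -0.0008889 N).
Azimuth = atan2(E, N) = atan2(-0.0005333, -0.0008889) = 211.0° ≈ 211°.

211°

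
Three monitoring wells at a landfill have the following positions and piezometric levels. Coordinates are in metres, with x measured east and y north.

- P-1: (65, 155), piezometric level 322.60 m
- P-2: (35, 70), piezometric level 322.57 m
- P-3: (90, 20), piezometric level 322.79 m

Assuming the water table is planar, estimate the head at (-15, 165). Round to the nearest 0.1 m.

322.3 m

With h = a·x + b·y + c and P-1 as origin, the differences give:
  (-30)·a + (-85)·b = -0.03
  25·a + (-135)·b = +0.19
Eliminate b (×(-135) and ×(-85), subtract): 6175·a = 20.200 → a = ∂h/∂x = +0.003271
Back-substitute: b = ∂h/∂y = -0.0008016.
h(-15, 165) = 322.60 + (+0.003271)·(-80) + (-0.0008016)·(10) = 322.60 -0.262 -0.008 = 322.330 m.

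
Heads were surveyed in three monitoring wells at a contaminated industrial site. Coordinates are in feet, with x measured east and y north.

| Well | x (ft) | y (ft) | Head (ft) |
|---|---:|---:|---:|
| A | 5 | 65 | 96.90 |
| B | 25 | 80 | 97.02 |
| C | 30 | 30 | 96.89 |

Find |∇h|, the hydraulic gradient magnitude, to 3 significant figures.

0.00480

Differences from A: to B (Δx, Δy, Δh) = (20, 15, +0.12); to C = (25, -35, -0.01).
Solve a·Δx + b·Δy = Δh: det = 20·(-35) − 25·15 = -1075.
∂h/∂x = [(+0.12)·(-35) − (-0.01)·15] / -1075 = +0.003767
∂h/∂y = [20·(-0.01) − 25·(+0.12)] / -1075 = +0.002977
|∇h| = √(0.003767² + 0.002977²) = 0.004801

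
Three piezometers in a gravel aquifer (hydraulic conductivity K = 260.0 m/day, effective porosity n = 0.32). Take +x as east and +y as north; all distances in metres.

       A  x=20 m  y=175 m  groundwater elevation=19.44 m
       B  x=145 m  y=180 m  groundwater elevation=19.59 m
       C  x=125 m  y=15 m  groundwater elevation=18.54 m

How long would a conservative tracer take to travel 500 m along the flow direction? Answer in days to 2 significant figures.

97 days

Differences from A: to B (Δx, Δy, Δh) = (125, 5, +0.15); to C = (105, -160, -0.90).
Solve a·Δx + b·Δy = Δh: det = 125·(-160) − 105·5 = -20525.
∂h/∂x = [(+0.15)·(-160) − (-0.90)·5] / -20525 = +0.0009501
∂h/∂y = [125·(-0.90) − 105·(+0.15)] / -20525 = +0.006248
|∇h| = √(0.0009501² + 0.006248²) = 0.00632
Seepage velocity v = K·i/n = 260.0 × 0.00632 / 0.32 = 5.135 m/day.
t = 500 / 5.135 = 97.37 days.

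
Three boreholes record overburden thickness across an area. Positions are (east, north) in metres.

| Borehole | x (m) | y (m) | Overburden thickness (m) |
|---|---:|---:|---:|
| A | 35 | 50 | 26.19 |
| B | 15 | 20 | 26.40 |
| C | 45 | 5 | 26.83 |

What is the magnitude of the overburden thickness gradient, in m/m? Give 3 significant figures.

0.0148 m/m

Three-point gradient (reference A): Δ to B = (-20, -30, +0.21), Δ to C = (10, -45, +0.64).
∂d/∂x = +0.008125, ∂d/∂y = -0.01242 (det = 1200).
|∇f| = √(0.008125² + -0.01242²) = 0.01484 m/m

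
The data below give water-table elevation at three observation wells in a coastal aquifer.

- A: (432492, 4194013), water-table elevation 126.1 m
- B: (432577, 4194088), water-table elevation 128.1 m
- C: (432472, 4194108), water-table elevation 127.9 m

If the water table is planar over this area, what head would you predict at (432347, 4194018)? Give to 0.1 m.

With h = a·x + b·y + c and A as origin, the differences give:
  85·a + 75·b = +2.0
  (-20)·a + 95·b = +1.8
Eliminate b (×95 and ×75, subtract): 9575·a = 55.00 → a = ∂h/∂x = +0.005744
Back-substitute: b = ∂h/∂y = +0.02016.
h(432347, 4194018) = 126.1 + (+0.005744)·(-145) + (+0.02016)·(5) = 126.1 -0.833 +0.101 = 125.368 m.

125.4 m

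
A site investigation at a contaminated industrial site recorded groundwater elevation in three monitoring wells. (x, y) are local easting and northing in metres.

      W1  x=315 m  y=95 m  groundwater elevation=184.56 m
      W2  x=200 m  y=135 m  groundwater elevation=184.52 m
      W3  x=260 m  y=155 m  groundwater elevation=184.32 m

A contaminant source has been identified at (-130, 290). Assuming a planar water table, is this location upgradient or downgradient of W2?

Differences from W1: to W2 (Δx, Δy, Δh) = (-115, 40, -0.04); to W3 = (-55, 60, -0.24).
Determinant of the coordinate differences = (-115)·60 − (-55)·40 = -4700.
∂h/∂x = [(-0.04)·60 − (-0.24)·40] / -4700 = -0.001532
∂h/∂y = [(-115)·(-0.24) − (-55)·(-0.04)] / -4700 = -0.005404
Head at (-130, 290) = 184.56 + (-0.001532)·(-445) + (-0.005404)·(195) = 184.19 m.
That is lower than the 184.52 m at W2, so the point is downgradient.

downgradient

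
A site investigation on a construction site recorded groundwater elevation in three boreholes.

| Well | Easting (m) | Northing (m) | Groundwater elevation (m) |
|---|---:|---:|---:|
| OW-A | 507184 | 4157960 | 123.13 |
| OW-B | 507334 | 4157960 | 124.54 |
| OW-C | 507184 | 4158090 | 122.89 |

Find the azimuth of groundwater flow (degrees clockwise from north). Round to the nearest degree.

∂h/∂x = (124.54 − 123.13) / (507334 − 507184) = +0.009400
∂h/∂y = (122.89 − 123.13) / (4158090 − 4157960) = -0.001846
Flow direction (−∇h) has components (-0.009400 E, +0.001846 N).
Azimuth = atan2(E, N) = atan2(-0.009400, +0.001846) = 281.1° ≈ 281°.

281°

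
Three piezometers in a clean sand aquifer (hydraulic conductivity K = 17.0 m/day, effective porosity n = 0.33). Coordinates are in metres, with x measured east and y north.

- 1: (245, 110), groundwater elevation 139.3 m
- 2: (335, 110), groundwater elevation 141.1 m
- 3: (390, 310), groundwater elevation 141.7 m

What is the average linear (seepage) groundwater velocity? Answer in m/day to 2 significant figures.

1.0 m/day

Three-point gradient (reference 1): Δ to 2 = (90, 0, +1.8), Δ to 3 = (145, 200, +2.4).
∂h/∂x = +0.02000, ∂h/∂y = -0.002500 (det = 18000).
|∇h| = √(0.02000² + -0.002500²) = 0.02016
Seepage velocity v = K·i/n = 17.0 × 0.02016 / 0.33 = 1.039 m/day.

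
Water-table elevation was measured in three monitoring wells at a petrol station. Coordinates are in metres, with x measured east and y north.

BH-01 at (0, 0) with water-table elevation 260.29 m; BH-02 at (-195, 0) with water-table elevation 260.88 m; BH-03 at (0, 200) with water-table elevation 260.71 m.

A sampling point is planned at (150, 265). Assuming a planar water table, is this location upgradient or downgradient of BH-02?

downgradient

∂h/∂x = (260.88 − 260.29) / (-195 − 0) = -0.003026
∂h/∂y = (260.71 − 260.29) / (200 − 0) = +0.002100
Head at (150, 265) = 260.29 + (-0.003026)·(150) + (+0.002100)·(265) = 260.39 m.
That is lower than the 260.88 m at BH-02, so the point is downgradient.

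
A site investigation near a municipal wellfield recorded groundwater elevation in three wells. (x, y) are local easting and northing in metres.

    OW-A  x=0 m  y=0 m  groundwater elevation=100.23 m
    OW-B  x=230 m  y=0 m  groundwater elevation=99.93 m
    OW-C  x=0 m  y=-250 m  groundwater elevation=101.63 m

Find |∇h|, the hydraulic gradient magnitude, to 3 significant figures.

0.00575

∂h/∂x = (99.93 − 100.23) / (230 − 0) = -0.001304
∂h/∂y = (101.63 − 100.23) / (-250 − 0) = -0.005600
|∇h| = √(-0.001304² + -0.005600²) = 0.00575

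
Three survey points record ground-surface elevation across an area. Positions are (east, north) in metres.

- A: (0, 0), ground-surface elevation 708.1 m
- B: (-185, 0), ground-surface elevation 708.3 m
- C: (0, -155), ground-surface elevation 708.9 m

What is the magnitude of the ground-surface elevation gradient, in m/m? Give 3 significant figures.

∂z/∂x = (708.3 − 708.1) / (-185 − 0) = -0.001081
∂z/∂y = (708.9 − 708.1) / (-155 − 0) = -0.005161
|∇f| = √(-0.001081² + -0.005161²) = 0.005273 m/m

0.00527 m/m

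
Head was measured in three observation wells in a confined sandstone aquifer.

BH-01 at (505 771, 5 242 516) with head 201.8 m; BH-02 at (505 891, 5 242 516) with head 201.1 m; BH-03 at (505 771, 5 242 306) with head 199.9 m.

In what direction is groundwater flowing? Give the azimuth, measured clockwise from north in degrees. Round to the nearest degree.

∂h/∂x = (201.1 − 201.8) / (505891 − 505771) = -0.005833
∂h/∂y = (199.9 − 201.8) / (5242306 − 5242516) = +0.009048
Flow direction (−∇h) has components (+0.005833 E, -0.009048 N).
Azimuth = atan2(E, N) = atan2(+0.005833, -0.009048) = 147.2° ≈ 147°.

147°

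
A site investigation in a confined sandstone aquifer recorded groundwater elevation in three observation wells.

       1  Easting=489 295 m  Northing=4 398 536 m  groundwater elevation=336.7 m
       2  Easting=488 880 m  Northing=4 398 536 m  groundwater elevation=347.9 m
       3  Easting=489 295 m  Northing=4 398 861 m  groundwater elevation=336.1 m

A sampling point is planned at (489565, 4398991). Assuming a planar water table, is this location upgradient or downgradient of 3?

downgradient

∂h/∂x = (347.9 − 336.7) / (488880 − 489295) = -0.02699
∂h/∂y = (336.1 − 336.7) / (4398861 − 4398536) = -0.001846
Head at (489565, 4398991) = 336.7 + (-0.02699)·(270) + (-0.001846)·(455) = 328.57 m.
That is lower than the 336.1 m at 3, so the point is downgradient.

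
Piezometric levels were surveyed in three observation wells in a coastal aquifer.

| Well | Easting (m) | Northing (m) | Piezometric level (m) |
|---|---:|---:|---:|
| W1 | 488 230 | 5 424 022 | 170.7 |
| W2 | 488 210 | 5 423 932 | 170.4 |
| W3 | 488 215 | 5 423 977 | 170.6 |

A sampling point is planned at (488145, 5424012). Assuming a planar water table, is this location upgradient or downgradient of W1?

Taking W1 as reference: W2−W1 = (-20, -90, -0.3); W3−W1 = (-15, -45, -0.1).
Determinant of the coordinate differences = (-20)·(-45) − (-15)·(-90) = -450.
∂h/∂x = [(-0.3)·(-45) − (-0.1)·(-90)] / -450 = -0.010000
∂h/∂y = [(-20)·(-0.1) − (-15)·(-0.3)] / -450 = +0.005556
Head at (488145, 5424012) = 170.7 + (-0.010000)·(-85) + (+0.005556)·(-10) = 171.49 m.
That is higher than the 170.7 m at W1, so the point is upgradient.

upgradient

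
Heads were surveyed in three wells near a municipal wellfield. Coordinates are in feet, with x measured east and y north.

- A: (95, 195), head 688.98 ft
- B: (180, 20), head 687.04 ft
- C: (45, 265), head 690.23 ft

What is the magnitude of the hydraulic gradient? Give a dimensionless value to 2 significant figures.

Differences from A: to B (Δx, Δy, Δh) = (85, -175, -1.94); to C = (-50, 70, +1.25).
Determinant of the coordinate differences = 85·70 − (-50)·(-175) = -2800.
∂h/∂x = [(-1.94)·70 − (+1.25)·(-175)] / -2800 = -0.02962
∂h/∂y = [85·(+1.25) − (-50)·(-1.94)] / -2800 = -0.003304
|∇h| = √(-0.02962² + -0.003304²) = 0.0298

0.030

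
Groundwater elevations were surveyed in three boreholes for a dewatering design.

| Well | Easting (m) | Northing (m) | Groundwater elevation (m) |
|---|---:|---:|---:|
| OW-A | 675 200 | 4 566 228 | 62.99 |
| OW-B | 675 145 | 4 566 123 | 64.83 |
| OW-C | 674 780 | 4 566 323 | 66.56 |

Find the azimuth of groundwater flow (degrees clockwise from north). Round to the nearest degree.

044°

With h = a·x + b·y + c and OW-A as origin, the differences give:
  (-55)·a + (-105)·b = +1.84
  (-420)·a + 95·b = +3.57
Eliminate b (×95 and ×(-105), subtract): -49325·a = 549.650 → a = ∂h/∂x = -0.01114
Back-substitute: b = ∂h/∂y = -0.01169.
Flow direction (−∇h) has components (+0.01114 E, +0.01169 N).
Azimuth = atan2(E, N) = atan2(+0.01114, +0.01169) = 43.6° ≈ 044°.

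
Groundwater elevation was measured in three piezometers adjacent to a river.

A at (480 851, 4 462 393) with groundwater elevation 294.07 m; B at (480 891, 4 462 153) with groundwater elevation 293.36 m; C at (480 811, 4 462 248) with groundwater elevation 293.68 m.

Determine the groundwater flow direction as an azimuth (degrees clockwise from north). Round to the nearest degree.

168°

Taking A as reference: B−A = (40, -240, -0.71); C−A = (-40, -145, -0.39).
Determinant of the coordinate differences = 40·(-145) − (-40)·(-240) = -15400.
∂h/∂x = [(-0.71)·(-145) − (-0.39)·(-240)] / -15400 = -0.0006071
∂h/∂y = [40·(-0.39) − (-40)·(-0.71)] / -15400 = +0.002857
Flow direction (−∇h) has components (+0.0006071 E, -0.002857 N).
Azimuth = atan2(E, N) = atan2(+0.0006071, -0.002857) = 168.0° ≈ 168°.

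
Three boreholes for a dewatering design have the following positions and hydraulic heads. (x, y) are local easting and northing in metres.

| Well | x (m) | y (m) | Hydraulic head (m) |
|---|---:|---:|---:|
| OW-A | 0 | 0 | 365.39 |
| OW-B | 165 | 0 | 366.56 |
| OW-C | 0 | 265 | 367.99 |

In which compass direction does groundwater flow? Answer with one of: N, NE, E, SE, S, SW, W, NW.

∂h/∂x = (366.56 − 365.39) / (165 − 0) = +0.007091
∂h/∂y = (367.99 − 365.39) / (265 − 0) = +0.009811
Flow = −∇h = (-0.007091 east, -0.009811 north), which points southwest.

SW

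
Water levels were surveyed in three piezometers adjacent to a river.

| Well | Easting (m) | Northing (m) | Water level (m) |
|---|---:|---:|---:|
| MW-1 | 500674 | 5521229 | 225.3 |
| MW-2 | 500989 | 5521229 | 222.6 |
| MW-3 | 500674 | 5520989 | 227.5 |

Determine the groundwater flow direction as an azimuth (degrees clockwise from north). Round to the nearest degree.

∂h/∂x = (222.6 − 225.3) / (500989 − 500674) = -0.008571
∂h/∂y = (227.5 − 225.3) / (5520989 − 5521229) = -0.009167
Flow direction (−∇h) has components (+0.008571 E, +0.009167 N).
Azimuth = atan2(E, N) = atan2(+0.008571, +0.009167) = 43.1° ≈ 043°.

043°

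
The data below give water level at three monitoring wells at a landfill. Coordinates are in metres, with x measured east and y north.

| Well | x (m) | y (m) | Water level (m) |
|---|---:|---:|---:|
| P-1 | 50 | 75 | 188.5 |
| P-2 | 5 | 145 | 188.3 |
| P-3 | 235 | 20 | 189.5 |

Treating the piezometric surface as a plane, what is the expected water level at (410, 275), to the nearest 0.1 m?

Differences from P-1: to P-2 (Δx, Δy, Δh) = (-45, 70, -0.2); to P-3 = (185, -55, +1.0).
Solve a·Δx + b·Δy = Δh: det = (-45)·(-55) − 185·70 = -10475.
∂h/∂x = [(-0.2)·(-55) − (+1.0)·70] / -10475 = +0.005632
∂h/∂y = [(-45)·(+1.0) − 185·(-0.2)] / -10475 = +0.0007637
h(410, 275) = 188.5 + (+0.005632)·(360) + (+0.0007637)·(200) = 188.5 +2.028 +0.153 = 190.680 m.

190.7 m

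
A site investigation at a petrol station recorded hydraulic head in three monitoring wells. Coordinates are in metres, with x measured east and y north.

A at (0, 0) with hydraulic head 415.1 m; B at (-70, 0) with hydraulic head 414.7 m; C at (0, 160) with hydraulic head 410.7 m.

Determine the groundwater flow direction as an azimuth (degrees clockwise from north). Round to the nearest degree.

∂h/∂x = (414.7 − 415.1) / (-70 − 0) = +0.005714
∂h/∂y = (410.7 − 415.1) / (160 − 0) = -0.02750
Flow direction (−∇h) has components (-0.005714 E, +0.02750 N).
Azimuth = atan2(E, N) = atan2(-0.005714, +0.02750) = 348.3° ≈ 348°.

348°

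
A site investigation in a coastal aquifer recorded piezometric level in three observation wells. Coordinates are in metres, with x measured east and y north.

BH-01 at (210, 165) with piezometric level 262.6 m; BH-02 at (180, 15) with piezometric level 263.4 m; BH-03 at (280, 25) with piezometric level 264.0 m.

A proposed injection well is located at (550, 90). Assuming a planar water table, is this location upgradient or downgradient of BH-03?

upgradient

Taking BH-01 as reference: BH-02−BH-01 = (-30, -150, +0.8); BH-03−BH-01 = (70, -140, +1.4).
Solve a·Δx + b·Δy = Δh: det = (-30)·(-140) − 70·(-150) = 14700.
∂h/∂x = [(+0.8)·(-140) − (+1.4)·(-150)] / 14700 = +0.006667
∂h/∂y = [(-30)·(+1.4) − 70·(+0.8)] / 14700 = -0.006667
Head at (550, 90) = 262.6 + (+0.006667)·(340) + (-0.006667)·(-75) = 265.37 m.
That is higher than the 264.0 m at BH-03, so the point is upgradient.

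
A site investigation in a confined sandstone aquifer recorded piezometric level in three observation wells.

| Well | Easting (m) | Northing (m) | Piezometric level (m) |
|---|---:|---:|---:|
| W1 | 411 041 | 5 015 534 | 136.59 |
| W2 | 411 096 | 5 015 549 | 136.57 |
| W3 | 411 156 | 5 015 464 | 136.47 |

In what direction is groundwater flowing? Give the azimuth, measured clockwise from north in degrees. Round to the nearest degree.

143°

Differences from W1: to W2 (Δx, Δy, Δh) = (55, 15, -0.02); to W3 = (115, -70, -0.12).
Solve a·Δx + b·Δy = Δh: det = 55·(-70) − 115·15 = -5575.
∂h/∂x = [(-0.02)·(-70) − (-0.12)·15] / -5575 = -0.0005740
∂h/∂y = [55·(-0.12) − 115·(-0.02)] / -5575 = +0.0007713
Flow direction (−∇h) has components (+0.0005740 E, -0.0007713 N).
Azimuth = atan2(E, N) = atan2(+0.0005740, -0.0007713) = 143.3° ≈ 143°.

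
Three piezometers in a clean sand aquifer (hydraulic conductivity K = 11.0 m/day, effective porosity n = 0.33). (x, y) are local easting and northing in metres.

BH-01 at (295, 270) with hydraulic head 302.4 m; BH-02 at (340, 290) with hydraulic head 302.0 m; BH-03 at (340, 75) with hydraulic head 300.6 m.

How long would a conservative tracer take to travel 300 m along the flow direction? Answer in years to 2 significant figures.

1.8 years

Three-point gradient (reference BH-01): Δ to BH-02 = (45, 20, -0.4), Δ to BH-03 = (45, -195, -1.8).
∂h/∂x = -0.01178, ∂h/∂y = +0.006512 (det = -9675).
|∇h| = √(-0.01178² + 0.006512²) = 0.01346
Seepage velocity v = K·i/n = 11.0 × 0.01346 / 0.33 = 0.4487 m/day.
t = 300 / 0.4487 = 668.6 days = 1.83 years.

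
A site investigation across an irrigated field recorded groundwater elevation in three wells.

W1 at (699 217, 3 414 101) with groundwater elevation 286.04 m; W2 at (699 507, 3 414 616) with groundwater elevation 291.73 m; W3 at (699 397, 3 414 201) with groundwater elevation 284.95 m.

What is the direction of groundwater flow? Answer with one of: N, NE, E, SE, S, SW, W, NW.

Differences from W1: to W2 (Δx, Δy, Δh) = (290, 515, +5.69); to W3 = (180, 100, -1.09).
Solve a·Δx + b·Δy = Δh: det = 290·100 − 180·515 = -63700.
∂h/∂x = [(+5.69)·100 − (-1.09)·515] / -63700 = -0.01774
∂h/∂y = [290·(-1.09) − 180·(+5.69)] / -63700 = +0.02104
Flow = −∇h = (+0.01774 east, -0.02104 north), which points southeast.

SE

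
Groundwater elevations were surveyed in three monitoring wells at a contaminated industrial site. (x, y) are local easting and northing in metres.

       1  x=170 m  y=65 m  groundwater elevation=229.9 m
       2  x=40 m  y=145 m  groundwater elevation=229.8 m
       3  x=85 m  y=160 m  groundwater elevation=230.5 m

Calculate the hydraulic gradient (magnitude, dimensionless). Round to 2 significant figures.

0.019

With h = a·x + b·y + c and 1 as origin, the differences give:
  (-130)·a + 80·b = -0.1
  (-85)·a + 95·b = +0.6
Eliminate b (×95 and ×80, subtract): -5550·a = -57.50 → a = ∂h/∂x = +0.01036
Back-substitute: b = ∂h/∂y = +0.01559.
|∇h| = √(0.01036² + 0.01559²) = 0.01872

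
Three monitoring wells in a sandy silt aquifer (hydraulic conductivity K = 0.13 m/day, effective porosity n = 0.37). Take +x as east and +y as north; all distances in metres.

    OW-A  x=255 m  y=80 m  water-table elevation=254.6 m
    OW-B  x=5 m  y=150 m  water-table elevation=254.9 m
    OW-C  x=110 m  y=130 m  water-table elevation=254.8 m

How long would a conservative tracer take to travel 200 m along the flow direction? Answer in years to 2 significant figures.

Three-point gradient (reference OW-A): Δ to OW-B = (-250, 70, +0.3), Δ to OW-C = (-145, 50, +0.2).
∂h/∂x = -0.0004255, ∂h/∂y = +0.002766 (det = -2350).
|∇h| = √(-0.0004255² + 0.002766²) = 0.002799
Seepage velocity v = K·i/n = 0.13 × 0.002799 / 0.37 = 0.0009834 m/day.
t = 200 / 0.0009834 = 2.034e+05 days = 557 years.

560 years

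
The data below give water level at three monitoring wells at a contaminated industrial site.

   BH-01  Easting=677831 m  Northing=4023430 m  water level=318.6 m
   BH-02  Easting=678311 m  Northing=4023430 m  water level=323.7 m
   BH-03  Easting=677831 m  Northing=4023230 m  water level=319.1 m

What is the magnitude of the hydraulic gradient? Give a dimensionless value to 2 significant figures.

∂h/∂x = (323.7 − 318.6) / (678311 − 677831) = +0.01062
∂h/∂y = (319.1 − 318.6) / (4023230 − 4023430) = -0.002500
|∇h| = √(0.01062² + -0.002500²) = 0.01091

0.011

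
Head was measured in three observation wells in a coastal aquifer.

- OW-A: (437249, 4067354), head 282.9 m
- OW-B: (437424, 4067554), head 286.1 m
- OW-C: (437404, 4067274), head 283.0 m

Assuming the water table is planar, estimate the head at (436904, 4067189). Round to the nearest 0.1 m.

279.0 m

Differences from OW-A: to OW-B (Δx, Δy, Δh) = (175, 200, +3.2); to OW-C = (155, -80, +0.1).
Solve a·Δx + b·Δy = Δh: det = 175·(-80) − 155·200 = -45000.
∂h/∂x = [(+3.2)·(-80) − (+0.1)·200] / -45000 = +0.006133
∂h/∂y = [175·(+0.1) − 155·(+3.2)] / -45000 = +0.01063
h(436904, 4067189) = 282.9 + (+0.006133)·(-345) + (+0.01063)·(-165) = 282.9 -2.116 -1.755 = 279.029 m.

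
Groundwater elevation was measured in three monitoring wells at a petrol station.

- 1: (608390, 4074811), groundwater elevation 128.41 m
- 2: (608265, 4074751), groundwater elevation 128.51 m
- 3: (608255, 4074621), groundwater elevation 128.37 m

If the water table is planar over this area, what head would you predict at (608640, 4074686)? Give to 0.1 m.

With h = a·x + b·y + c and 1 as origin, the differences give:
  (-125)·a + (-60)·b = +0.10
  (-135)·a + (-190)·b = -0.04
Eliminate b (×(-190) and ×(-60), subtract): 15650·a = -21.400 → a = ∂h/∂x = -0.001367
Back-substitute: b = ∂h/∂y = +0.001182.
h(608640, 4074686) = 128.41 + (-0.001367)·(250) + (+0.001182)·(-125) = 128.41 -0.342 -0.148 = 127.920 m.

127.9 m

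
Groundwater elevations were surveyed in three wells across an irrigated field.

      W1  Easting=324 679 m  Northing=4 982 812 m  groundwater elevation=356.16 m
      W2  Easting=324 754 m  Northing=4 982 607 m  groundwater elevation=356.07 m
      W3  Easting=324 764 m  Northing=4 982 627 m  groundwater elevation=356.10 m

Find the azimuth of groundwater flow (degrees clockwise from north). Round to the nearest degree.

Differences from W1: to W2 (Δx, Δy, Δh) = (75, -205, -0.09); to W3 = (85, -185, -0.06).
Solve a·Δx + b·Δy = Δh: det = 75·(-185) − 85·(-205) = 3550.
∂h/∂x = [(-0.09)·(-185) − (-0.06)·(-205)] / 3550 = +0.001225
∂h/∂y = [75·(-0.06) − 85·(-0.09)] / 3550 = +0.0008873
Flow direction (−∇h) has components (-0.001225 E, -0.0008873 N).
Azimuth = atan2(E, N) = atan2(-0.001225, -0.0008873) = 234.1° ≈ 234°.

234°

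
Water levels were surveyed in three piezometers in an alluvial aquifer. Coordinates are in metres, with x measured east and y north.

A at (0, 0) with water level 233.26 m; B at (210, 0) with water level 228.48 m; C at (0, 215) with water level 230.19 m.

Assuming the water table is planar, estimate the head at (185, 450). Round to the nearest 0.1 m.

∂h/∂x = (228.48 − 233.26) / (210 − 0) = -0.02276
∂h/∂y = (230.19 − 233.26) / (215 − 0) = -0.01428
h(185, 450) = 233.26 + (-0.02276)·(185) + (-0.01428)·(450) = 233.26 -4.211 -6.426 = 222.623 m.

222.6 m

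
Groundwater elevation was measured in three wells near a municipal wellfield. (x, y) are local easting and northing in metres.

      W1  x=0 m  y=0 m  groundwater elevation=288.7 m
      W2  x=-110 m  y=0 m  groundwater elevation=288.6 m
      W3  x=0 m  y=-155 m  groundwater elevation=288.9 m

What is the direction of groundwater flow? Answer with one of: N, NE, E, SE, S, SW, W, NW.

NW

∂h/∂x = (288.6 − 288.7) / (-110 − 0) = +0.0009091
∂h/∂y = (288.9 − 288.7) / (-155 − 0) = -0.001290
Flow = −∇h = (-0.0009091 east, +0.001290 north), which points northwest.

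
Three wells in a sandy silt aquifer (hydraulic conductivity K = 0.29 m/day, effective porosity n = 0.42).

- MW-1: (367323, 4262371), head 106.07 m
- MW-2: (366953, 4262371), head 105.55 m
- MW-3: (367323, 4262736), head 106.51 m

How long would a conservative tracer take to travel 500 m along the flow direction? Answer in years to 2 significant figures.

1100 years

∂h/∂x = (105.55 − 106.07) / (366953 − 367323) = +0.001405
∂h/∂y = (106.51 − 106.07) / (4262736 − 4262371) = +0.001205
|∇h| = √(0.001405² + 0.001205²) = 0.001851
Seepage velocity v = K·i/n = 0.29 × 0.001851 / 0.42 = 0.001278 m/day.
t = 500 / 0.001278 = 3.912e+05 days = 1.07e+03 years.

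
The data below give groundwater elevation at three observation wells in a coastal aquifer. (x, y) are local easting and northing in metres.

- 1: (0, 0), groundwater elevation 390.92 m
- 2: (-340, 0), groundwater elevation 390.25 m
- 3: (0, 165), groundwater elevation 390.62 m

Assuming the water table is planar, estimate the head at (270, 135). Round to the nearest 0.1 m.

391.2 m

∂h/∂x = (390.25 − 390.92) / (-340 − 0) = +0.001971
∂h/∂y = (390.62 − 390.92) / (165 − 0) = -0.001818
h(270, 135) = 390.92 + (+0.001971)·(270) + (-0.001818)·(135) = 390.92 +0.532 -0.245 = 391.207 m.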